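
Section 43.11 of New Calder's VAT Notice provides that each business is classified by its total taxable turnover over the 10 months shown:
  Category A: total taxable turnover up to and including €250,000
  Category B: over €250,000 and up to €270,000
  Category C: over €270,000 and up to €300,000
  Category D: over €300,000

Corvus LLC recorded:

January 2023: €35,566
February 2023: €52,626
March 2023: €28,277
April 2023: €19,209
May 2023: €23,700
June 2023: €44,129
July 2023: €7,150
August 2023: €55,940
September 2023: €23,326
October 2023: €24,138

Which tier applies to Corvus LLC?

Total taxable turnover: €35,566 + €52,626 + €28,277 + €19,209 + €23,700 + €44,129 + €7,150 + €55,940 + €23,326 + €24,138 = €314,061.
€314,061 > €300,000, so Category D applies.

Category D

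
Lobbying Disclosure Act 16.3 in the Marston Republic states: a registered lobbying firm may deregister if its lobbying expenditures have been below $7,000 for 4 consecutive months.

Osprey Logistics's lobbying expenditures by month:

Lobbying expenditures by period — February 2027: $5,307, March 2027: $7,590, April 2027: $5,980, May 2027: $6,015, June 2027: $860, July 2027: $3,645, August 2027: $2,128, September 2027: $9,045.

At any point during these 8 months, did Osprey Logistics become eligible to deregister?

Months below $7,000: February 2027, April 2027, May 2027, June 2027, July 2027, August 2027.
Longest run of consecutive months below the threshold: 5.
5 ≥ 4, so Osprey Logistics became eligible.

Yes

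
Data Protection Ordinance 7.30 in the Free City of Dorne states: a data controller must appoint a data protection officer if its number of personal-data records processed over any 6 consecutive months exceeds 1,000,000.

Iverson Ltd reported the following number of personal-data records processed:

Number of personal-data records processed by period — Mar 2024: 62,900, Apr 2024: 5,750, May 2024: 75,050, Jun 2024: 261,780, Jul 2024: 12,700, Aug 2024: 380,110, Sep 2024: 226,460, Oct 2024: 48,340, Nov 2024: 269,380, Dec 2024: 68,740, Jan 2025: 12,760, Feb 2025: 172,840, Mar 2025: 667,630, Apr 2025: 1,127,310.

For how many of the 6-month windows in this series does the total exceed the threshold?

6

Mar 2024–Aug 2024: 62,900 + 5,750 + 75,050 + 261,780 + 12,700 + 380,110 = 798,290 (under)
Apr 2024–Sep 2024: 5,750 + 75,050 + 261,780 + 12,700 + 380,110 + 226,460 = 961,850 (under)
May 2024–Oct 2024: 75,050 + 261,780 + 12,700 + 380,110 + 226,460 + 48,340 = 1,004,440 (over)
Jun 2024–Nov 2024: 261,780 + 12,700 + 380,110 + 226,460 + 48,340 + 269,380 = 1,198,770 (over)
Jul 2024–Dec 2024: 12,700 + 380,110 + 226,460 + 48,340 + 269,380 + 68,740 = 1,005,730 (over)
Aug 2024–Jan 2025: 380,110 + 226,460 + 48,340 + 269,380 + 68,740 + 12,760 = 1,005,790 (over)
Sep 2024–Feb 2025: 226,460 + 48,340 + 269,380 + 68,740 + 12,760 + 172,840 = 798,520 (under)
Oct 2024–Mar 2025: 48,340 + 269,380 + 68,740 + 12,760 + 172,840 + 667,630 = 1,239,690 (over)
Nov 2024–Apr 2025: 269,380 + 68,740 + 12,760 + 172,840 + 667,630 + 1,127,310 = 2,318,660 (over)
6 windows exceed the threshold.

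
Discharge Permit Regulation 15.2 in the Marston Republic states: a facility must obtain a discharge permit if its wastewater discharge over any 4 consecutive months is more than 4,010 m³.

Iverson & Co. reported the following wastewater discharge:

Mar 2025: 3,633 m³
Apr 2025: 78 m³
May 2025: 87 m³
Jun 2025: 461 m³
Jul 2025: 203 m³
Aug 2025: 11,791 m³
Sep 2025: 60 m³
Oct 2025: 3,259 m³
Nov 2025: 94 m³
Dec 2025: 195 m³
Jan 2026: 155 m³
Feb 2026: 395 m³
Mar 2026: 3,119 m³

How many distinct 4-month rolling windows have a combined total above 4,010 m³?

Mar 2025–Jun 2025: 3,633 m³ + 78 m³ + 87 m³ + 461 m³ = 4,259 m³ (over)
Apr 2025–Jul 2025: 78 m³ + 87 m³ + 461 m³ + 203 m³ = 829 m³ (under)
May 2025–Aug 2025: 87 m³ + 461 m³ + 203 m³ + 11,791 m³ = 12,542 m³ (over)
Jun 2025–Sep 2025: 461 m³ + 203 m³ + 11,791 m³ + 60 m³ = 12,515 m³ (over)
Jul 2025–Oct 2025: 203 m³ + 11,791 m³ + 60 m³ + 3,259 m³ = 15,313 m³ (over)
Aug 2025–Nov 2025: 11,791 m³ + 60 m³ + 3,259 m³ + 94 m³ = 15,204 m³ (over)
Sep 2025–Dec 2025: 60 m³ + 3,259 m³ + 94 m³ + 195 m³ = 3,608 m³ (under)
Oct 2025–Jan 2026: 3,259 m³ + 94 m³ + 195 m³ + 155 m³ = 3,703 m³ (under)
Nov 2025–Feb 2026: 94 m³ + 195 m³ + 155 m³ + 395 m³ = 839 m³ (under)
Dec 2025–Mar 2026: 195 m³ + 155 m³ + 395 m³ + 3,119 m³ = 3,864 m³ (under)
5 windows exceed the threshold.

5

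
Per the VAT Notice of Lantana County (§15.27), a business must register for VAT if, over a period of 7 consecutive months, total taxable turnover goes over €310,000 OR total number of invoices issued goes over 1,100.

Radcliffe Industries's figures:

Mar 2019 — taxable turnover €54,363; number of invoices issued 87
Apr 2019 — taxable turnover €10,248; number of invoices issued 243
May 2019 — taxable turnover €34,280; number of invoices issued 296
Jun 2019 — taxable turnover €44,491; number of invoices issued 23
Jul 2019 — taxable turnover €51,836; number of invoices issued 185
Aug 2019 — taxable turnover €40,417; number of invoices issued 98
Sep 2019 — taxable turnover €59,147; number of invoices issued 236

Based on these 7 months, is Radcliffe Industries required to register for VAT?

Total taxable turnover: €54,363 + €10,248 + €34,280 + €44,491 + €51,836 + €40,417 + €59,147 = €294,782 (≤ €310,000).
Total number of invoices issued: 87 + 243 + 296 + 23 + 185 + 98 + 236 = 1,168 (> 1,100).
The test is 'or': at least one threshold is exceeded.

Yes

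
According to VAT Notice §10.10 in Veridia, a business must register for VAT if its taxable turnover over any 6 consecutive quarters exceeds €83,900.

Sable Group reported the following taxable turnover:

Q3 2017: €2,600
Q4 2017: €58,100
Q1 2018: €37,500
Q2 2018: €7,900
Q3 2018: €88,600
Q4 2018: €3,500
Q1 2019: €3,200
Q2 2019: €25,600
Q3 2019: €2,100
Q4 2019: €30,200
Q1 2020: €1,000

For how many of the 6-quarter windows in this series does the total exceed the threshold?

Q3 2017–Q4 2018: €2,600 + €58,100 + €37,500 + €7,900 + €88,600 + €3,500 = €198,200 (over)
Q4 2017–Q1 2019: €58,100 + €37,500 + €7,900 + €88,600 + €3,500 + €3,200 = €198,800 (over)
Q1 2018–Q2 2019: €37,500 + €7,900 + €88,600 + €3,500 + €3,200 + €25,600 = €166,300 (over)
Q2 2018–Q3 2019: €7,900 + €88,600 + €3,500 + €3,200 + €25,600 + €2,100 = €130,900 (over)
Q3 2018–Q4 2019: €88,600 + €3,500 + €3,200 + €25,600 + €2,100 + €30,200 = €153,200 (over)
Q4 2018–Q1 2020: €3,500 + €3,200 + €25,600 + €2,100 + €30,200 + €1,000 = €65,600 (under)
5 windows exceed the threshold.

5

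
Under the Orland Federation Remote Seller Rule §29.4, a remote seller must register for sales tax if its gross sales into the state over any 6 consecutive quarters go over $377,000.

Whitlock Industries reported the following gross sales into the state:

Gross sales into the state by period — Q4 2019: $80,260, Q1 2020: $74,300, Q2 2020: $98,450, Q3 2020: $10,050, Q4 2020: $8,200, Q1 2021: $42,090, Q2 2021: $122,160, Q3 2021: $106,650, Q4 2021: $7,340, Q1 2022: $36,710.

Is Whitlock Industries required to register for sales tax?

Yes

Q4 2019–Q1 2021: $80,260 + $74,300 + $98,450 + $10,050 + $8,200 + $42,090 = $313,350 (under)
Q1 2020–Q2 2021: $74,300 + $98,450 + $10,050 + $8,200 + $42,090 + $122,160 = $355,250 (under)
Q2 2020–Q3 2021: $98,450 + $10,050 + $8,200 + $42,090 + $122,160 + $106,650 = $387,600 (over)
Q3 2020–Q4 2021: $10,050 + $8,200 + $42,090 + $122,160 + $106,650 + $7,340 = $296,490 (under)
Q4 2020–Q1 2022: $8,200 + $42,090 + $122,160 + $106,650 + $7,340 + $36,710 = $323,150 (under)
At least one window exceeds $377,000.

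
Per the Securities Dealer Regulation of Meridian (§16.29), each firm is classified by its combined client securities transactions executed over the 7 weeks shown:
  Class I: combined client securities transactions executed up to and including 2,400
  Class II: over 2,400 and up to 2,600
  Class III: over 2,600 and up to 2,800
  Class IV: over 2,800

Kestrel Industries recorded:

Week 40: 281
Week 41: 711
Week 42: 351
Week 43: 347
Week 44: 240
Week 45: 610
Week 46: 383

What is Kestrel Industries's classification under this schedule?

Combined client securities transactions executed: 281 + 711 + 351 + 347 + 240 + 610 + 383 = 2,923.
2,923 > 2,800, so Class IV applies.

Class IV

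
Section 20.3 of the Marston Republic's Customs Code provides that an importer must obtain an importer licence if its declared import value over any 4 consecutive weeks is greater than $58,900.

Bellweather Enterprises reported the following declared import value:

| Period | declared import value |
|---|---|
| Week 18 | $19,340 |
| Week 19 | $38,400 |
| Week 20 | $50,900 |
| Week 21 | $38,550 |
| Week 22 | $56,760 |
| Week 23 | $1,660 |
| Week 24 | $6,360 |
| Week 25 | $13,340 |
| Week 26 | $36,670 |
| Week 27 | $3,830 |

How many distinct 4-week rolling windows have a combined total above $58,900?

6

Week 18–Week 21: $19,340 + $38,400 + $50,900 + $38,550 = $147,190 (over)
Week 19–Week 22: $38,400 + $50,900 + $38,550 + $56,760 = $184,610 (over)
Week 20–Week 23: $50,900 + $38,550 + $56,760 + $1,660 = $147,870 (over)
Week 21–Week 24: $38,550 + $56,760 + $1,660 + $6,360 = $103,330 (over)
Week 22–Week 25: $56,760 + $1,660 + $6,360 + $13,340 = $78,120 (over)
Week 23–Week 26: $1,660 + $6,360 + $13,340 + $36,670 = $58,030 (under)
Week 24–Week 27: $6,360 + $13,340 + $36,670 + $3,830 = $60,200 (over)
6 windows exceed the threshold.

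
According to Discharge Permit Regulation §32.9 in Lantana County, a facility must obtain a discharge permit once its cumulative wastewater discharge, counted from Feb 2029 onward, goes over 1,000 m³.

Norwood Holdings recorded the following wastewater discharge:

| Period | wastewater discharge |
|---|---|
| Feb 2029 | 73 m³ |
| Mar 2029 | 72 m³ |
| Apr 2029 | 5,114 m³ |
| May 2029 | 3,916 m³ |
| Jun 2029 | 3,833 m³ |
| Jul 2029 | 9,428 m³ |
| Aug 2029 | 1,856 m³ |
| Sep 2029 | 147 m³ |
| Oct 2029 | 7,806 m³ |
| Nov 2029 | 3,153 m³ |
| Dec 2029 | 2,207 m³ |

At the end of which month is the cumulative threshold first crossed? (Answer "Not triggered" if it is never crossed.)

Apr 2029

Through Feb 2029: 73 m³
Through Mar 2029: 145 m³
Through Apr 2029: 5,259 m³ ← exceeds threshold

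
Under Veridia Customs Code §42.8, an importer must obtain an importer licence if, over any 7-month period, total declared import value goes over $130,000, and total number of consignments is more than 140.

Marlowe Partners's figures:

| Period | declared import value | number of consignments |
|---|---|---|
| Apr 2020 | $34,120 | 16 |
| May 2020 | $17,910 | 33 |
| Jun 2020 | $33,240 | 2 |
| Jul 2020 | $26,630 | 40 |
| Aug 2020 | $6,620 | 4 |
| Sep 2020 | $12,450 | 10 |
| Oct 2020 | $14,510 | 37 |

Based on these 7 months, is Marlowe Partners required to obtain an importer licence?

Yes

Total declared import value: $34,120 + $17,910 + $33,240 + $26,630 + $6,620 + $12,450 + $14,510 = $145,480 (> $130,000).
Total number of consignments: 16 + 33 + 2 + 40 + 4 + 10 + 37 = 142 (> 140).
The test is 'and': both thresholds are exceeded.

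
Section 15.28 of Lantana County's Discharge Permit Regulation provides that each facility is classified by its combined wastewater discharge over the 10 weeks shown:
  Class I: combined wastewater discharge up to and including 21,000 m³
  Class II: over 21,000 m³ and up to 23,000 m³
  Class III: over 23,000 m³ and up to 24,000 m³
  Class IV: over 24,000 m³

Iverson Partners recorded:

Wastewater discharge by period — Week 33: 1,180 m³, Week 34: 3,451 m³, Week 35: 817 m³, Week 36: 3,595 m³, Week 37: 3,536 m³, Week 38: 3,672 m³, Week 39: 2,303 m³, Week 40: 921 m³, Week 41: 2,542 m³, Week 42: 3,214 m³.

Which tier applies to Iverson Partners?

Combined wastewater discharge: 1,180 m³ + 3,451 m³ + 817 m³ + 3,595 m³ + 3,536 m³ + 3,672 m³ + 2,303 m³ + 921 m³ + 2,542 m³ + 3,214 m³ = 25,231 m³.
25,231 m³ > 24,000 m³, so Class IV applies.

Class IV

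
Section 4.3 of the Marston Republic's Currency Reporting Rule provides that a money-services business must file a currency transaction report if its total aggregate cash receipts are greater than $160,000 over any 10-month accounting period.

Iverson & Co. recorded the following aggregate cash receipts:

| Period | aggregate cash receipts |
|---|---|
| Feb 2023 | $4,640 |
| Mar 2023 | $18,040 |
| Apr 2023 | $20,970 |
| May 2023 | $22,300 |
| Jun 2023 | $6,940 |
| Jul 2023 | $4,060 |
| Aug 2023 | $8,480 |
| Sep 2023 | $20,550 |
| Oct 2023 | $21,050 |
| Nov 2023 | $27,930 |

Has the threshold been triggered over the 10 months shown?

Total aggregate cash receipts: $4,640 + $18,040 + $20,970 + $22,300 + $6,940 + $4,060 + $8,480 + $20,550 + $21,050 + $27,930 = $154,960.
$154,960 ≤ $160,000, so the threshold is not exceeded.

No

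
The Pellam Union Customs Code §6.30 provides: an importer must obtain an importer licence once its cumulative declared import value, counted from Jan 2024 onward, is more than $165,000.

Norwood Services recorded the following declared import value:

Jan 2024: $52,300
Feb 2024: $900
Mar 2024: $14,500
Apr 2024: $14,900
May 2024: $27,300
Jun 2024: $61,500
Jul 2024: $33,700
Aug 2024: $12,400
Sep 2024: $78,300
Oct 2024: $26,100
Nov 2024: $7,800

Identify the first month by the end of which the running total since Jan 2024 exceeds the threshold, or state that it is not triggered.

Through Jan 2024: $52,300
Through Feb 2024: $53,200
Through Mar 2024: $67,700
Through Apr 2024: $82,600
Through May 2024: $109,900
Through Jun 2024: $171,400 ← exceeds threshold

Jun 2024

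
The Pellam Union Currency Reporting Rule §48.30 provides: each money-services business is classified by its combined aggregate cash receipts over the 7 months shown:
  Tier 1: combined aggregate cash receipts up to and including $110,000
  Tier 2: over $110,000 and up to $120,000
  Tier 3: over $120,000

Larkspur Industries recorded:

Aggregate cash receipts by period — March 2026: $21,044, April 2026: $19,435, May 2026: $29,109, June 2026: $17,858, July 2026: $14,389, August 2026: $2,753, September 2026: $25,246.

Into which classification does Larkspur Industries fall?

Combined aggregate cash receipts: $21,044 + $19,435 + $29,109 + $17,858 + $14,389 + $2,753 + $25,246 = $129,834.
$129,834 > $120,000, so Tier 3 applies.

Tier 3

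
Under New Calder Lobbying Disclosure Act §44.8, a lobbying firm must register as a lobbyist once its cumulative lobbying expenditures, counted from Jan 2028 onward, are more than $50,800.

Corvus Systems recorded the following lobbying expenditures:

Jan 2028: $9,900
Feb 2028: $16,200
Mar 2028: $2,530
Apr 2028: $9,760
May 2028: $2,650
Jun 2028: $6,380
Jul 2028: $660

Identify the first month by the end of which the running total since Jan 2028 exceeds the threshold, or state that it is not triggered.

Through Jan 2028: $9,900
Through Feb 2028: $26,100
Through Mar 2028: $28,630
Through Apr 2028: $38,390
Through May 2028: $41,040
Through Jun 2028: $47,420
Through Jul 2028: $48,080
Final cumulative total $48,080 ≤ $50,800; the threshold is never exceeded.

Not triggered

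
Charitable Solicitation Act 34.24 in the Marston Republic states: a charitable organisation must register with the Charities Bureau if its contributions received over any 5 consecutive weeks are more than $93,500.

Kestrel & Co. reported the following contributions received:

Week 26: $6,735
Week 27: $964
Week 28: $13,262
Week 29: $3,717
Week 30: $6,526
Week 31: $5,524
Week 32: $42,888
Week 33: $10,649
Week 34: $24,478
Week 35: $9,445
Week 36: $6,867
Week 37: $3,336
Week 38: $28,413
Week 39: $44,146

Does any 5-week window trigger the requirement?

Week 26–Week 30: $6,735 + $964 + $13,262 + $3,717 + $6,526 = $31,204 (under)
Week 27–Week 31: $964 + $13,262 + $3,717 + $6,526 + $5,524 = $29,993 (under)
Week 28–Week 32: $13,262 + $3,717 + $6,526 + $5,524 + $42,888 = $71,917 (under)
Week 29–Week 33: $3,717 + $6,526 + $5,524 + $42,888 + $10,649 = $69,304 (under)
Week 30–Week 34: $6,526 + $5,524 + $42,888 + $10,649 + $24,478 = $90,065 (under)
Week 31–Week 35: $5,524 + $42,888 + $10,649 + $24,478 + $9,445 = $92,984 (under)
Week 32–Week 36: $42,888 + $10,649 + $24,478 + $9,445 + $6,867 = $94,327 (over)
Week 33–Week 37: $10,649 + $24,478 + $9,445 + $6,867 + $3,336 = $54,775 (under)
Week 34–Week 38: $24,478 + $9,445 + $6,867 + $3,336 + $28,413 = $72,539 (under)
Week 35–Week 39: $9,445 + $6,867 + $3,336 + $28,413 + $44,146 = $92,207 (under)
At least one window exceeds $93,500.

Yes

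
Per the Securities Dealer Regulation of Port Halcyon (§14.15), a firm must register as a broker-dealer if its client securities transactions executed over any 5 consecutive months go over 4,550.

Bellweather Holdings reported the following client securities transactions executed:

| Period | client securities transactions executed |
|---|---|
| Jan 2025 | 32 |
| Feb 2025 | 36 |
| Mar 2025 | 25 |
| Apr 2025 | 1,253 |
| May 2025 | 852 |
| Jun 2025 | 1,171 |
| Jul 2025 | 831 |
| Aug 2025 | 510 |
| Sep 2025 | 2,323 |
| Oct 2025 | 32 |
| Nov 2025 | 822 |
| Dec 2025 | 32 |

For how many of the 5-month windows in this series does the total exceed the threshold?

Jan 2025–May 2025: 32 + 36 + 25 + 1,253 + 852 = 2,198 (under)
Feb 2025–Jun 2025: 36 + 25 + 1,253 + 852 + 1,171 = 3,337 (under)
Mar 2025–Jul 2025: 25 + 1,253 + 852 + 1,171 + 831 = 4,132 (under)
Apr 2025–Aug 2025: 1,253 + 852 + 1,171 + 831 + 510 = 4,617 (over)
May 2025–Sep 2025: 852 + 1,171 + 831 + 510 + 2,323 = 5,687 (over)
Jun 2025–Oct 2025: 1,171 + 831 + 510 + 2,323 + 32 = 4,867 (over)
Jul 2025–Nov 2025: 831 + 510 + 2,323 + 32 + 822 = 4,518 (under)
Aug 2025–Dec 2025: 510 + 2,323 + 32 + 822 + 32 = 3,719 (under)
3 windows exceed the threshold.

3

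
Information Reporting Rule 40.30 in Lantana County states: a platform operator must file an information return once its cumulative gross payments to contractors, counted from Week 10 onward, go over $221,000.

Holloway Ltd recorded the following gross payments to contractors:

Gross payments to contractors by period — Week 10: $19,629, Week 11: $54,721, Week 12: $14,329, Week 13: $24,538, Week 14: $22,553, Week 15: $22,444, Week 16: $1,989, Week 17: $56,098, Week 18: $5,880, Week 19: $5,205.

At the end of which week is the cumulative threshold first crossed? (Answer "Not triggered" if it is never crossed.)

Week 18

Through Week 10: $19,629
Through Week 11: $74,350
Through Week 12: $88,679
Through Week 13: $113,217
Through Week 14: $135,770
Through Week 15: $158,214
Through Week 16: $160,203
Through Week 17: $216,301
Through Week 18: $222,181 ← exceeds threshold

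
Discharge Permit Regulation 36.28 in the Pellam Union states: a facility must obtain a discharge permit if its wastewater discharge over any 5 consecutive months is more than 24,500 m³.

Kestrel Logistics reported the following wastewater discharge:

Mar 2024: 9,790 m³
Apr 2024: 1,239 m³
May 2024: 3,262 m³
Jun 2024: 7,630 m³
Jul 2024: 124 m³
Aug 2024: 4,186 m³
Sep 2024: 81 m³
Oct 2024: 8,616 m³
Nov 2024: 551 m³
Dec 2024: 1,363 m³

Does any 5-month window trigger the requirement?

Mar 2024–Jul 2024: 9,790 m³ + 1,239 m³ + 3,262 m³ + 7,630 m³ + 124 m³ = 22,045 m³ (under)
Apr 2024–Aug 2024: 1,239 m³ + 3,262 m³ + 7,630 m³ + 124 m³ + 4,186 m³ = 16,441 m³ (under)
May 2024–Sep 2024: 3,262 m³ + 7,630 m³ + 124 m³ + 4,186 m³ + 81 m³ = 15,283 m³ (under)
Jun 2024–Oct 2024: 7,630 m³ + 124 m³ + 4,186 m³ + 81 m³ + 8,616 m³ = 20,637 m³ (under)
Jul 2024–Nov 2024: 124 m³ + 4,186 m³ + 81 m³ + 8,616 m³ + 551 m³ = 13,558 m³ (under)
Aug 2024–Dec 2024: 4,186 m³ + 81 m³ + 8,616 m³ + 551 m³ + 1,363 m³ = 14,797 m³ (under)
No window exceeds 24,500 m³.

No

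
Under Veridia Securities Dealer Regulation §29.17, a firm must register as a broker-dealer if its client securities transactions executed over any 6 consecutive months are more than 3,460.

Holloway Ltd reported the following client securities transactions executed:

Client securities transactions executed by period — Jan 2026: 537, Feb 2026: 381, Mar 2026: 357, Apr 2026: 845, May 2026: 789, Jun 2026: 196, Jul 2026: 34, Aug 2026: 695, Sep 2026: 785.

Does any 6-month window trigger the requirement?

No

Jan 2026–Jun 2026: 537 + 381 + 357 + 845 + 789 + 196 = 3,105 (under)
Feb 2026–Jul 2026: 381 + 357 + 845 + 789 + 196 + 34 = 2,602 (under)
Mar 2026–Aug 2026: 357 + 845 + 789 + 196 + 34 + 695 = 2,916 (under)
Apr 2026–Sep 2026: 845 + 789 + 196 + 34 + 695 + 785 = 3,344 (under)
No window exceeds 3,460.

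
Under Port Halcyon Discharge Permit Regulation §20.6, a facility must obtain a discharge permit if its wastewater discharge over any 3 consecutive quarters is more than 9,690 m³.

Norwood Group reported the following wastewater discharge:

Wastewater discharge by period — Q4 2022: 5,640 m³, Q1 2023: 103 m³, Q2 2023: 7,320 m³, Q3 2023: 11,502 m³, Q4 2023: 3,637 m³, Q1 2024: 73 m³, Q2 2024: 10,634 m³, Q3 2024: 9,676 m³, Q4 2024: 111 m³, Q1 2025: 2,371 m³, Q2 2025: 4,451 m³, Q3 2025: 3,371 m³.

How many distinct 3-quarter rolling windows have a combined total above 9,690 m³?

9

Q4 2022–Q2 2023: 5,640 m³ + 103 m³ + 7,320 m³ = 13,063 m³ (over)
Q1 2023–Q3 2023: 103 m³ + 7,320 m³ + 11,502 m³ = 18,925 m³ (over)
Q2 2023–Q4 2023: 7,320 m³ + 11,502 m³ + 3,637 m³ = 22,459 m³ (over)
Q3 2023–Q1 2024: 11,502 m³ + 3,637 m³ + 73 m³ = 15,212 m³ (over)
Q4 2023–Q2 2024: 3,637 m³ + 73 m³ + 10,634 m³ = 14,344 m³ (over)
Q1 2024–Q3 2024: 73 m³ + 10,634 m³ + 9,676 m³ = 20,383 m³ (over)
Q2 2024–Q4 2024: 10,634 m³ + 9,676 m³ + 111 m³ = 20,421 m³ (over)
Q3 2024–Q1 2025: 9,676 m³ + 111 m³ + 2,371 m³ = 12,158 m³ (over)
Q4 2024–Q2 2025: 111 m³ + 2,371 m³ + 4,451 m³ = 6,933 m³ (under)
Q1 2025–Q3 2025: 2,371 m³ + 4,451 m³ + 3,371 m³ = 10,193 m³ (over)
9 windows exceed the threshold.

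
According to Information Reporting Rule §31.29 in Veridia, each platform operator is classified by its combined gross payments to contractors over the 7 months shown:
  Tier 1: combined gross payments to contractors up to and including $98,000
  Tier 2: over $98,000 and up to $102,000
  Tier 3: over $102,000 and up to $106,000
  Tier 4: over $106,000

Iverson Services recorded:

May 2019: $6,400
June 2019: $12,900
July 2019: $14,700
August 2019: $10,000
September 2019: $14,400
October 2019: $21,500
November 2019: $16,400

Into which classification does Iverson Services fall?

Tier 1

Combined gross payments to contractors: $6,400 + $12,900 + $14,700 + $10,000 + $14,400 + $21,500 + $16,400 = $96,300.
$96,300 ≤ $98,000, so Tier 1 applies.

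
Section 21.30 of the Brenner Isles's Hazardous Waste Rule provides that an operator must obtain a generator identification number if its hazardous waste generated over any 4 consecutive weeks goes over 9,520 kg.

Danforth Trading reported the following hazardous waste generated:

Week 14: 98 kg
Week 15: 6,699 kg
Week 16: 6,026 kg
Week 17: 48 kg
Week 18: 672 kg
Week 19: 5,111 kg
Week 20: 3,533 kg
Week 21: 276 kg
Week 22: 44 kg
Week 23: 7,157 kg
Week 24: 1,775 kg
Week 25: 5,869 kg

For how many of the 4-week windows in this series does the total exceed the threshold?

Week 14–Week 17: 98 kg + 6,699 kg + 6,026 kg + 48 kg = 12,871 kg (over)
Week 15–Week 18: 6,699 kg + 6,026 kg + 48 kg + 672 kg = 13,445 kg (over)
Week 16–Week 19: 6,026 kg + 48 kg + 672 kg + 5,111 kg = 11,857 kg (over)
Week 17–Week 20: 48 kg + 672 kg + 5,111 kg + 3,533 kg = 9,364 kg (under)
Week 18–Week 21: 672 kg + 5,111 kg + 3,533 kg + 276 kg = 9,592 kg (over)
Week 19–Week 22: 5,111 kg + 3,533 kg + 276 kg + 44 kg = 8,964 kg (under)
Week 20–Week 23: 3,533 kg + 276 kg + 44 kg + 7,157 kg = 11,010 kg (over)
Week 21–Week 24: 276 kg + 44 kg + 7,157 kg + 1,775 kg = 9,252 kg (under)
Week 22–Week 25: 44 kg + 7,157 kg + 1,775 kg + 5,869 kg = 14,845 kg (over)
6 windows exceed the threshold.

6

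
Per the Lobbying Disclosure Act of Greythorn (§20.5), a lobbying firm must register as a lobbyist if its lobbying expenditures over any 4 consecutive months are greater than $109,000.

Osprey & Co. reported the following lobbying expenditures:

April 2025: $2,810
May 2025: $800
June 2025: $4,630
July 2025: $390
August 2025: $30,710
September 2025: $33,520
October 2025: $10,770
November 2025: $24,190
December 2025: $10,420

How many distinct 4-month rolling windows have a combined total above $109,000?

0

April 2025–July 2025: $2,810 + $800 + $4,630 + $390 = $8,630 (under)
May 2025–August 2025: $800 + $4,630 + $390 + $30,710 = $36,530 (under)
June 2025–September 2025: $4,630 + $390 + $30,710 + $33,520 = $69,250 (under)
July 2025–October 2025: $390 + $30,710 + $33,520 + $10,770 = $75,390 (under)
August 2025–November 2025: $30,710 + $33,520 + $10,770 + $24,190 = $99,190 (under)
September 2025–December 2025: $33,520 + $10,770 + $24,190 + $10,420 = $78,900 (under)
0 windows exceed the threshold.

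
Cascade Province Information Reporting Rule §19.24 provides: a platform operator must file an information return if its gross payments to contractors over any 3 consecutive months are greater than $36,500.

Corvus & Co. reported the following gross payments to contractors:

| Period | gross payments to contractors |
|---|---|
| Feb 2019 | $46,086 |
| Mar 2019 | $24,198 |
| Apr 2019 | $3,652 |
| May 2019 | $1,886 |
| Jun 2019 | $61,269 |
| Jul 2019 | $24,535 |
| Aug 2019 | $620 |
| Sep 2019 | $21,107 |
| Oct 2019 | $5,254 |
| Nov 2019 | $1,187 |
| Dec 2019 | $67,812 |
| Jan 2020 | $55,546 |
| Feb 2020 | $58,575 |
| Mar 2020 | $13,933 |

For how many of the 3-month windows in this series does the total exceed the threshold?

Feb 2019–Apr 2019: $46,086 + $24,198 + $3,652 = $73,936 (over)
Mar 2019–May 2019: $24,198 + $3,652 + $1,886 = $29,736 (under)
Apr 2019–Jun 2019: $3,652 + $1,886 + $61,269 = $66,807 (over)
May 2019–Jul 2019: $1,886 + $61,269 + $24,535 = $87,690 (over)
Jun 2019–Aug 2019: $61,269 + $24,535 + $620 = $86,424 (over)
Jul 2019–Sep 2019: $24,535 + $620 + $21,107 = $46,262 (over)
Aug 2019–Oct 2019: $620 + $21,107 + $5,254 = $26,981 (under)
Sep 2019–Nov 2019: $21,107 + $5,254 + $1,187 = $27,548 (under)
Oct 2019–Dec 2019: $5,254 + $1,187 + $67,812 = $74,253 (over)
Nov 2019–Jan 2020: $1,187 + $67,812 + $55,546 = $124,545 (over)
Dec 2019–Feb 2020: $67,812 + $55,546 + $58,575 = $181,933 (over)
Jan 2020–Mar 2020: $55,546 + $58,575 + $13,933 = $128,054 (over)
9 windows exceed the threshold.

9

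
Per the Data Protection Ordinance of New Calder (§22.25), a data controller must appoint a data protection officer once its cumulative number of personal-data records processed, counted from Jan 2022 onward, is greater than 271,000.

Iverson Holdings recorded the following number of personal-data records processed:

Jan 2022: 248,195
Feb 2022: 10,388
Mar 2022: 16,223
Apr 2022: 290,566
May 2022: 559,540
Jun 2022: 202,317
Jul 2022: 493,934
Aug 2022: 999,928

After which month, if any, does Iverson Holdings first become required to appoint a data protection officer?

Mar 2022

Through Jan 2022: 248,195
Through Feb 2022: 258,583
Through Mar 2022: 274,806 ← exceeds threshold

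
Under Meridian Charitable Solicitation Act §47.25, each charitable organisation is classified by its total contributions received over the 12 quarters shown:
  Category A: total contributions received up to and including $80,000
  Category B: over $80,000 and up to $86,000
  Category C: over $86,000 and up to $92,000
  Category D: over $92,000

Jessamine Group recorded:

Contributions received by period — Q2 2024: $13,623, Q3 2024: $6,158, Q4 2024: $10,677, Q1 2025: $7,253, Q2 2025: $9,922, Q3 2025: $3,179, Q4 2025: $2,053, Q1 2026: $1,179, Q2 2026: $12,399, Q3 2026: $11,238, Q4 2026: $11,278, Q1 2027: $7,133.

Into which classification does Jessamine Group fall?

Category D

Total contributions received: $13,623 + $6,158 + $10,677 + $7,253 + $9,922 + $3,179 + $2,053 + $1,179 + $12,399 + $11,238 + $11,278 + $7,133 = $96,092.
$96,092 > $92,000, so Category D applies.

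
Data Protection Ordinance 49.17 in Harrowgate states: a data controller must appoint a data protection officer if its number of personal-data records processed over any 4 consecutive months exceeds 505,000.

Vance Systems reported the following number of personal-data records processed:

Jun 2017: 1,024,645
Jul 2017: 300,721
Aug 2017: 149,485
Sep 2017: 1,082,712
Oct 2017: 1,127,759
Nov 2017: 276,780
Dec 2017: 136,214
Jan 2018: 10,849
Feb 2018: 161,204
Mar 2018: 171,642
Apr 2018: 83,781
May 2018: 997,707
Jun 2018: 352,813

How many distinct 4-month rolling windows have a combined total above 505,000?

8

Jun 2017–Sep 2017: 1,024,645 + 300,721 + 149,485 + 1,082,712 = 2,557,563 (over)
Jul 2017–Oct 2017: 300,721 + 149,485 + 1,082,712 + 1,127,759 = 2,660,677 (over)
Aug 2017–Nov 2017: 149,485 + 1,082,712 + 1,127,759 + 276,780 = 2,636,736 (over)
Sep 2017–Dec 2017: 1,082,712 + 1,127,759 + 276,780 + 136,214 = 2,623,465 (over)
Oct 2017–Jan 2018: 1,127,759 + 276,780 + 136,214 + 10,849 = 1,551,602 (over)
Nov 2017–Feb 2018: 276,780 + 136,214 + 10,849 + 161,204 = 585,047 (over)
Dec 2017–Mar 2018: 136,214 + 10,849 + 161,204 + 171,642 = 479,909 (under)
Jan 2018–Apr 2018: 10,849 + 161,204 + 171,642 + 83,781 = 427,476 (under)
Feb 2018–May 2018: 161,204 + 171,642 + 83,781 + 997,707 = 1,414,334 (over)
Mar 2018–Jun 2018: 171,642 + 83,781 + 997,707 + 352,813 = 1,605,943 (over)
8 windows exceed the threshold.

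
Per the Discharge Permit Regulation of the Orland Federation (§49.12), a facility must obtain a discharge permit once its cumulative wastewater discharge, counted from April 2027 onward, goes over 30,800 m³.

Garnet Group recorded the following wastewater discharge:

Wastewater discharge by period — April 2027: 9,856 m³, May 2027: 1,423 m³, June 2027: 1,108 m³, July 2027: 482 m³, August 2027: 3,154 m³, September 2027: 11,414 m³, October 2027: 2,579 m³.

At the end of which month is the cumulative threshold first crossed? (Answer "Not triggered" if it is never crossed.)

Through April 2027: 9,856 m³
Through May 2027: 11,279 m³
Through June 2027: 12,387 m³
Through July 2027: 12,869 m³
Through August 2027: 16,023 m³
Through September 2027: 27,437 m³
Through October 2027: 30,016 m³
Final cumulative total 30,016 m³ ≤ 30,800 m³; the threshold is never exceeded.

Not triggered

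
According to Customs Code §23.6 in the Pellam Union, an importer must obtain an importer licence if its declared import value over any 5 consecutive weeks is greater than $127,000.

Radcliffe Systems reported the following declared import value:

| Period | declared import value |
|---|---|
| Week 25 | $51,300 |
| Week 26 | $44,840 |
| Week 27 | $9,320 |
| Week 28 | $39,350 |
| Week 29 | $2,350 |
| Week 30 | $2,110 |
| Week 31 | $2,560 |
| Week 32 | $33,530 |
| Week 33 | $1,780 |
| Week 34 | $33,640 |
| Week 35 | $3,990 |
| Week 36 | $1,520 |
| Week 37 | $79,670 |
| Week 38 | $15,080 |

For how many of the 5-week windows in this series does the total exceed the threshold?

2

Week 25–Week 29: $51,300 + $44,840 + $9,320 + $39,350 + $2,350 = $147,160 (over)
Week 26–Week 30: $44,840 + $9,320 + $39,350 + $2,350 + $2,110 = $97,970 (under)
Week 27–Week 31: $9,320 + $39,350 + $2,350 + $2,110 + $2,560 = $55,690 (under)
Week 28–Week 32: $39,350 + $2,350 + $2,110 + $2,560 + $33,530 = $79,900 (under)
Week 29–Week 33: $2,350 + $2,110 + $2,560 + $33,530 + $1,780 = $42,330 (under)
Week 30–Week 34: $2,110 + $2,560 + $33,530 + $1,780 + $33,640 = $73,620 (under)
Week 31–Week 35: $2,560 + $33,530 + $1,780 + $33,640 + $3,990 = $75,500 (under)
Week 32–Week 36: $33,530 + $1,780 + $33,640 + $3,990 + $1,520 = $74,460 (under)
Week 33–Week 37: $1,780 + $33,640 + $3,990 + $1,520 + $79,670 = $120,600 (under)
Week 34–Week 38: $33,640 + $3,990 + $1,520 + $79,670 + $15,080 = $133,900 (over)
2 windows exceed the threshold.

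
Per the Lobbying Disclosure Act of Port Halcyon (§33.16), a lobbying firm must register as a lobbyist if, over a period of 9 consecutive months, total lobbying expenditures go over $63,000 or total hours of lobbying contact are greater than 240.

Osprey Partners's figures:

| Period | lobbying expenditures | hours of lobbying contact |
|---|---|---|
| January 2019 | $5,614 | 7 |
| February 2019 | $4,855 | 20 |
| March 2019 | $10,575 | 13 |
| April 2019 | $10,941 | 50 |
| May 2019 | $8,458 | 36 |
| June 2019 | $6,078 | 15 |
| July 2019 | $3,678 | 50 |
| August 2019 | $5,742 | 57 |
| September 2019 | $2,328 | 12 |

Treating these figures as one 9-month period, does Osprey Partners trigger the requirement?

Yes

Total lobbying expenditures: $5,614 + $4,855 + $10,575 + $10,941 + $8,458 + $6,078 + $3,678 + $5,742 + $2,328 = $58,269 (≤ $63,000).
Total hours of lobbying contact: 7 + 20 + 13 + 50 + 36 + 15 + 50 + 57 + 12 = 260 (> 240).
The test is 'or': at least one threshold is exceeded.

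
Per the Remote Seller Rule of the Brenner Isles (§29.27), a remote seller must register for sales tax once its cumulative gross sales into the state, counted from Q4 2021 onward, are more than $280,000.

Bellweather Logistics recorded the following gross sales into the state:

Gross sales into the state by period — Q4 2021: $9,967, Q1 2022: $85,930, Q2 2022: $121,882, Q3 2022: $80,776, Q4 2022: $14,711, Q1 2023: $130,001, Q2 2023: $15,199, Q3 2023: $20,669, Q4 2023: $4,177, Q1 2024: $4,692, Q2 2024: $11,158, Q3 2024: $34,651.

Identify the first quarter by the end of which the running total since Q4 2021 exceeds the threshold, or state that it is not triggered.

Q3 2022

Through Q4 2021: $9,967
Through Q1 2022: $95,897
Through Q2 2022: $217,779
Through Q3 2022: $298,555 ← exceeds threshold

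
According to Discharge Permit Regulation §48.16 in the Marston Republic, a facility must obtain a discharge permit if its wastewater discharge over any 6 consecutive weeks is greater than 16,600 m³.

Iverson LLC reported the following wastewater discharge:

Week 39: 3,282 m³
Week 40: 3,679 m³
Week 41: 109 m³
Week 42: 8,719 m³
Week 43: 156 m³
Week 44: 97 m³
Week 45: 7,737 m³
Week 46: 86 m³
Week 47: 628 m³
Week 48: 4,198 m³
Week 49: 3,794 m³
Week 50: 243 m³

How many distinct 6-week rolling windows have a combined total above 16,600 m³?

4

Week 39–Week 44: 3,282 m³ + 3,679 m³ + 109 m³ + 8,719 m³ + 156 m³ + 97 m³ = 16,042 m³ (under)
Week 40–Week 45: 3,679 m³ + 109 m³ + 8,719 m³ + 156 m³ + 97 m³ + 7,737 m³ = 20,497 m³ (over)
Week 41–Week 46: 109 m³ + 8,719 m³ + 156 m³ + 97 m³ + 7,737 m³ + 86 m³ = 16,904 m³ (over)
Week 42–Week 47: 8,719 m³ + 156 m³ + 97 m³ + 7,737 m³ + 86 m³ + 628 m³ = 17,423 m³ (over)
Week 43–Week 48: 156 m³ + 97 m³ + 7,737 m³ + 86 m³ + 628 m³ + 4,198 m³ = 12,902 m³ (under)
Week 44–Week 49: 97 m³ + 7,737 m³ + 86 m³ + 628 m³ + 4,198 m³ + 3,794 m³ = 16,540 m³ (under)
Week 45–Week 50: 7,737 m³ + 86 m³ + 628 m³ + 4,198 m³ + 3,794 m³ + 243 m³ = 16,686 m³ (over)
4 windows exceed the threshold.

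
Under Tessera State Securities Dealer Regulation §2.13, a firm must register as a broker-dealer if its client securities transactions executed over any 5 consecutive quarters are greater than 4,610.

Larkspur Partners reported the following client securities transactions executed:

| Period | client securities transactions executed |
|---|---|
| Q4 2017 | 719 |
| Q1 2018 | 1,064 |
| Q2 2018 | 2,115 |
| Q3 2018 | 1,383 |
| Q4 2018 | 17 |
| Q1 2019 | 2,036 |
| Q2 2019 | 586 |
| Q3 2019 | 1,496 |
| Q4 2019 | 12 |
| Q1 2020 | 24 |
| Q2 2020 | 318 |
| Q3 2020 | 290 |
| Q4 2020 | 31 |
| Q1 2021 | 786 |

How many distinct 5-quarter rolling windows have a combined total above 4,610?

Q4 2017–Q4 2018: 719 + 1,064 + 2,115 + 1,383 + 17 = 5,298 (over)
Q1 2018–Q1 2019: 1,064 + 2,115 + 1,383 + 17 + 2,036 = 6,615 (over)
Q2 2018–Q2 2019: 2,115 + 1,383 + 17 + 2,036 + 586 = 6,137 (over)
Q3 2018–Q3 2019: 1,383 + 17 + 2,036 + 586 + 1,496 = 5,518 (over)
Q4 2018–Q4 2019: 17 + 2,036 + 586 + 1,496 + 12 = 4,147 (under)
Q1 2019–Q1 2020: 2,036 + 586 + 1,496 + 12 + 24 = 4,154 (under)
Q2 2019–Q2 2020: 586 + 1,496 + 12 + 24 + 318 = 2,436 (under)
Q3 2019–Q3 2020: 1,496 + 12 + 24 + 318 + 290 = 2,140 (under)
Q4 2019–Q4 2020: 12 + 24 + 318 + 290 + 31 = 675 (under)
Q1 2020–Q1 2021: 24 + 318 + 290 + 31 + 786 = 1,449 (under)
4 windows exceed the threshold.

4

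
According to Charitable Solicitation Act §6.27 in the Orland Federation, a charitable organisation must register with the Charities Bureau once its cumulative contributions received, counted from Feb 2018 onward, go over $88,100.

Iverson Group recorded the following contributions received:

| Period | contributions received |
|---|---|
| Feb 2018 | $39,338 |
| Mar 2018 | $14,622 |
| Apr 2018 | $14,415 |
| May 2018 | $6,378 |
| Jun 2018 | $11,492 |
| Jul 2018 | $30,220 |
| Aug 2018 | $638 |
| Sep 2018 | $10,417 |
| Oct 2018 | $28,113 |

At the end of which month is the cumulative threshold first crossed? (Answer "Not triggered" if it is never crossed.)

Through Feb 2018: $39,338
Through Mar 2018: $53,960
Through Apr 2018: $68,375
Through May 2018: $74,753
Through Jun 2018: $86,245
Through Jul 2018: $116,465 ← exceeds threshold

Jul 2018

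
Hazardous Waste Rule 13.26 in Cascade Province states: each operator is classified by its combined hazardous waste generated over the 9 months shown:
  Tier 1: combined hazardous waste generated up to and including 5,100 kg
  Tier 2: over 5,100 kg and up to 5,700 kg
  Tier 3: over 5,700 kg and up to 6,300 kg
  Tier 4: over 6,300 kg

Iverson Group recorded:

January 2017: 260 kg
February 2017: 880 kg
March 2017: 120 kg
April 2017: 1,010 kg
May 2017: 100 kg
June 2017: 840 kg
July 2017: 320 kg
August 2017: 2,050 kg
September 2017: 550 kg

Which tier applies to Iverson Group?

Combined hazardous waste generated: 260 kg + 880 kg + 120 kg + 1,010 kg + 100 kg + 840 kg + 320 kg + 2,050 kg + 550 kg = 6,130 kg.
5,700 kg < 6,130 kg ≤ 6,300 kg, so Tier 3 applies.

Tier 3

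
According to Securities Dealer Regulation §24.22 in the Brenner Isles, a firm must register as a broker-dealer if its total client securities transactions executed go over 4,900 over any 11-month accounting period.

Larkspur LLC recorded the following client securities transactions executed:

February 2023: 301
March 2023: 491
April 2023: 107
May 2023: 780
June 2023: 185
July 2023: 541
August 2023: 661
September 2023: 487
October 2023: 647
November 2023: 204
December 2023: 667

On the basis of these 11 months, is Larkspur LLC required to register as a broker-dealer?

Total client securities transactions executed: 301 + 491 + 107 + 780 + 185 + 541 + 661 + 487 + 647 + 204 + 667 = 5,071.
5,071 > 4,900, so the threshold is exceeded.

Yes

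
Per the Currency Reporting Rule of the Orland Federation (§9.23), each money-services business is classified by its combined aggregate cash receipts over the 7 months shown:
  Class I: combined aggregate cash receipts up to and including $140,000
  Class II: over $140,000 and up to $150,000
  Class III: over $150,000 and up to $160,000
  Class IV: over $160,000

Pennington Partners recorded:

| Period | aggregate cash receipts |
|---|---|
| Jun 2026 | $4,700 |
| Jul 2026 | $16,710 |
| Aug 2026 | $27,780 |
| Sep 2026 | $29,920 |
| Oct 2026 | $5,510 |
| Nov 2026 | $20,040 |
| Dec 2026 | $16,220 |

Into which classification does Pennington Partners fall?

Class I

Combined aggregate cash receipts: $4,700 + $16,710 + $27,780 + $29,920 + $5,510 + $20,040 + $16,220 = $120,880.
$120,880 ≤ $140,000, so Class I applies.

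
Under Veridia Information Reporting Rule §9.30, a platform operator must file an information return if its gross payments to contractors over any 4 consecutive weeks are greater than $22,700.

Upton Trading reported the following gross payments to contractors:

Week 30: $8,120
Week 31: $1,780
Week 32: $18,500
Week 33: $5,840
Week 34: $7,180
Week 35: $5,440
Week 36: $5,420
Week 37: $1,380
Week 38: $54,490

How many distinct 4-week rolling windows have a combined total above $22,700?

Week 30–Week 33: $8,120 + $1,780 + $18,500 + $5,840 = $34,240 (over)
Week 31–Week 34: $1,780 + $18,500 + $5,840 + $7,180 = $33,300 (over)
Week 32–Week 35: $18,500 + $5,840 + $7,180 + $5,440 = $36,960 (over)
Week 33–Week 36: $5,840 + $7,180 + $5,440 + $5,420 = $23,880 (over)
Week 34–Week 37: $7,180 + $5,440 + $5,420 + $1,380 = $19,420 (under)
Week 35–Week 38: $5,440 + $5,420 + $1,380 + $54,490 = $66,730 (over)
5 windows exceed the threshold.

5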